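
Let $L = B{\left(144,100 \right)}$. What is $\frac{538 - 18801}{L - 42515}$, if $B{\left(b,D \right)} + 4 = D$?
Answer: $\frac{18263}{42419} \approx 0.43054$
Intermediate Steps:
$B{\left(b,D \right)} = -4 + D$
$L = 96$ ($L = -4 + 100 = 96$)
$\frac{538 - 18801}{L - 42515} = \frac{538 - 18801}{96 - 42515} = - \frac{18263}{-42419} = \left(-18263\right) \left(- \frac{1}{42419}\right) = \frac{18263}{42419}$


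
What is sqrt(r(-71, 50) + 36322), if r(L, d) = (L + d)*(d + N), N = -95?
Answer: sqrt(37267) ≈ 193.05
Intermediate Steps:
r(L, d) = (-95 + d)*(L + d) (r(L, d) = (L + d)*(d - 95) = (L + d)*(-95 + d) = (-95 + d)*(L + d))
sqrt(r(-71, 50) + 36322) = sqrt((50**2 - 95*(-71) - 95*50 - 71*50) + 36322) = sqrt((2500 + 6745 - 4750 - 3550) + 36322) = sqrt(945 + 36322) = sqrt(37267)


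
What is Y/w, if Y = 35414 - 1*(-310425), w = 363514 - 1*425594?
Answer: -345839/62080 ≈ -5.5709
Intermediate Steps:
w = -62080 (w = 363514 - 425594 = -62080)
Y = 345839 (Y = 35414 + 310425 = 345839)
Y/w = 345839/(-62080) = 345839*(-1/62080) = -345839/62080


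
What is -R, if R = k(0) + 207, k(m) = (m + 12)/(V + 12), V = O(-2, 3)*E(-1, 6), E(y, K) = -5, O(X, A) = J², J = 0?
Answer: -208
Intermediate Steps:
O(X, A) = 0 (O(X, A) = 0² = 0)
V = 0 (V = 0*(-5) = 0)
k(m) = 1 + m/12 (k(m) = (m + 12)/(0 + 12) = (12 + m)/12 = (12 + m)*(1/12) = 1 + m/12)
R = 208 (R = (1 + (1/12)*0) + 207 = (1 + 0) + 207 = 1 + 207 = 208)
-R = -1*208 = -208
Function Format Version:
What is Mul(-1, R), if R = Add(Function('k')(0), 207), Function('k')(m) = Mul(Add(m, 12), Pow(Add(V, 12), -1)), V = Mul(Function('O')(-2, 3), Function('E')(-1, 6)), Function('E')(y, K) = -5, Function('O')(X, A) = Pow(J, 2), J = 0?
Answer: -208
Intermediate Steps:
Function('O')(X, A) = 0 (Function('O')(X, A) = Pow(0, 2) = 0)
V = 0 (V = Mul(0, -5) = 0)
Function('k')(m) = Add(1, Mul(Rational(1, 12), m)) (Function('k')(m) = Mul(Add(m, 12), Pow(Add(0, 12), -1)) = Mul(Add(12, m), Pow(12, -1)) = Mul(Add(12, m), Rational(1, 12)) = Add(1, Mul(Rational(1, 12), m)))
R = 208 (R = Add(Add(1, Mul(Rational(1, 12), 0)), 207) = Add(Add(1, 0), 207) = Add(1, 207) = 208)
Mul(-1, R) = Mul(-1, 208) = -208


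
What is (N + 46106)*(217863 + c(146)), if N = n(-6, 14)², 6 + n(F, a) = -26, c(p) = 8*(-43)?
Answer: 10251670470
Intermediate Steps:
c(p) = -344
n(F, a) = -32 (n(F, a) = -6 - 26 = -32)
N = 1024 (N = (-32)² = 1024)
(N + 46106)*(217863 + c(146)) = (1024 + 46106)*(217863 - 344) = 47130*217519 = 10251670470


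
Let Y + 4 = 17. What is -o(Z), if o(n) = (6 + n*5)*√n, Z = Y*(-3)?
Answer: 189*I*√39 ≈ 1180.3*I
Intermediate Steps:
Y = 13 (Y = -4 + 17 = 13)
Z = -39 (Z = 13*(-3) = -39)
o(n) = √n*(6 + 5*n) (o(n) = (6 + 5*n)*√n = √n*(6 + 5*n))
-o(Z) = -√(-39)*(6 + 5*(-39)) = -I*√39*(6 - 195) = -I*√39*(-189) = -(-189)*I*√39 = 189*I*√39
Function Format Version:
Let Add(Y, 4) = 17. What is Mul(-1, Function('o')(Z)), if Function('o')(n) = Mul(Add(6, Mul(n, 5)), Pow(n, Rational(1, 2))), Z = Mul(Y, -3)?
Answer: Mul(189, I, Pow(39, Rational(1, 2))) ≈ Mul(1180.3, I)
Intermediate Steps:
Y = 13 (Y = Add(-4, 17) = 13)
Z = -39 (Z = Mul(13, -3) = -39)
Function('o')(n) = Mul(Pow(n, Rational(1, 2)), Add(6, Mul(5, n))) (Function('o')(n) = Mul(Add(6, Mul(5, n)), Pow(n, Rational(1, 2))) = Mul(Pow(n, Rational(1, 2)), Add(6, Mul(5, n))))
Mul(-1, Function('o')(Z)) = Mul(-1, Mul(Pow(-39, Rational(1, 2)), Add(6, Mul(5, -39)))) = Mul(-1, Mul(Mul(I, Pow(39, Rational(1, 2))), Add(6, -195))) = Mul(-1, Mul(Mul(I, Pow(39, Rational(1, 2))), -189)) = Mul(-1, Mul(-189, I, Pow(39, Rational(1, 2)))) = Mul(189, I, Pow(39, Rational(1, 2)))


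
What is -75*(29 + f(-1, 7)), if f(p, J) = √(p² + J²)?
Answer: -2175 - 375*√2 ≈ -2705.3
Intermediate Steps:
f(p, J) = √(J² + p²)
-75*(29 + f(-1, 7)) = -75*(29 + √(7² + (-1)²)) = -75*(29 + √(49 + 1)) = -75*(29 + √50) = -75*(29 + 5*√2) = -2175 - 375*√2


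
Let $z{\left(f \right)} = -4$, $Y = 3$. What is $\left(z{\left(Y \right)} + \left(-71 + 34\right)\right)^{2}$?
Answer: $1681$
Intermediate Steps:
$\left(z{\left(Y \right)} + \left(-71 + 34\right)\right)^{2} = \left(-4 + \left(-71 + 34\right)\right)^{2} = \left(-4 - 37\right)^{2} = \left(-41\right)^{2} = 1681$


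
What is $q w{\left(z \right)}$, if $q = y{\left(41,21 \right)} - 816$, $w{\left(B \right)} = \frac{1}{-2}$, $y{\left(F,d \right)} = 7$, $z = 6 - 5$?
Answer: $\frac{809}{2} \approx 404.5$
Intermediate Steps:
$z = 1$ ($z = 6 - 5 = 1$)
$w{\left(B \right)} = - \frac{1}{2}$
$q = -809$ ($q = 7 - 816 = -809$)
$q w{\left(z \right)} = \left(-809\right) \left(- \frac{1}{2}\right) = \frac{809}{2}$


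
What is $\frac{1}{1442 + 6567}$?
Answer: $\frac{1}{8009} \approx 0.00012486$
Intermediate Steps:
$\frac{1}{1442 + 6567} = \frac{1}{8009}$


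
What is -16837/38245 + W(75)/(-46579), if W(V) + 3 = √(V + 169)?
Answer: -784135888/1781413855 - 2*√61/46579 ≈ -0.44051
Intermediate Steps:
W(V) = -3 + √(169 + V) (W(V) = -3 + √(V + 169) = -3 + √(169 + V))
-16837/38245 + W(75)/(-46579) = -16837/38245 + (-3 + √(169 + 75))/(-46579) = -16837*1/38245 + (-3 + √244)*(-1/46579) = -16837/38245 + (-3 + 2*√61)*(-1/46579) = -16837/38245 + (3/46579 - 2*√61/46579) = -784135888/1781413855 - 2*√61/46579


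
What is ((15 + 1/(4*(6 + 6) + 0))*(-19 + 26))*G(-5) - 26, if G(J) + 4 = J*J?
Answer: 34913/16 ≈ 2182.1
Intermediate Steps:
G(J) = -4 + J² (G(J) = -4 + J*J = -4 + J²)
((15 + 1/(4*(6 + 6) + 0))*(-19 + 26))*G(-5) - 26 = ((15 + 1/(4*(6 + 6) + 0))*(-19 + 26))*(-4 + (-5)²) - 26 = ((15 + 1/(4*12 + 0))*7)*(-4 + 25) - 26 = ((15 + 1/(48 + 0))*7)*21 - 26 = ((15 + 1/48)*7)*21 - 26 = ((721/48)*7)*21 - 26 = (5047/48)*21 - 26 = 35329/16 - 26 = 34913/16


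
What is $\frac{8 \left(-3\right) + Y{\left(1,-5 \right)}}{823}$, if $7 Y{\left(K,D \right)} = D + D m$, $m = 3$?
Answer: $- \frac{188}{5761} \approx -0.032633$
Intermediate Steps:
$Y{\left(K,D \right)} = \frac{4 D}{7}$ ($Y{\left(K,D \right)} = \frac{D + D 3}{7} = \frac{D + 3 D}{7} = \frac{4 D}{7}$)
$\frac{8 \left(-3\right) + Y{\left(1,-5 \right)}}{823} = \frac{8 \left(-3\right) + \frac{4}{7} \left(-5\right)}{823} = \left(-24 - \frac{20}{7}\right) \frac{1}{823} = \left(- \frac{188}{7}\right) \frac{1}{823} = - \frac{188}{5761}$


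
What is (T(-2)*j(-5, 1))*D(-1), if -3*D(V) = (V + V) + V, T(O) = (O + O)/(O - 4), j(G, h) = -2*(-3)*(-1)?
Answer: -4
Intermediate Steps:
j(G, h) = -6 (j(G, h) = 6*(-1) = -6)
T(O) = 2*O/(-4 + O) (T(O) = (2*O)/(-4 + O) = 2*O/(-4 + O))
D(V) = -V (D(V) = -((V + V) + V)/3 = -(2*V + V)/3 = -V)
(T(-2)*j(-5, 1))*D(-1) = ((2*(-2)/(-4 - 2))*(-6))*(-1*(-1)) = ((2*(-2)/(-6))*(-6))*1 = ((2*(-2)*(-⅙))*(-6))*1 = ((⅔)*(-6))*1 = -4*1 = -4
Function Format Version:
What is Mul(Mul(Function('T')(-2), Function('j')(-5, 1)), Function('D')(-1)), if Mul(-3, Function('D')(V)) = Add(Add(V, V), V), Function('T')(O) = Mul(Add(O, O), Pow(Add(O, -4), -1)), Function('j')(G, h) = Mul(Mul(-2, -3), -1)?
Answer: -4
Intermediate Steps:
Function('j')(G, h) = -6 (Function('j')(G, h) = Mul(6, -1) = -6)
Function('T')(O) = Mul(2, O, Pow(Add(-4, O), -1)) (Function('T')(O) = Mul(Mul(2, O), Pow(Add(-4, O), -1)) = Mul(2, O, Pow(Add(-4, O), -1)))
Function('D')(V) = Mul(-1, V) (Function('D')(V) = Mul(Rational(-1, 3), Add(Add(V, V), V)) = Mul(Rational(-1, 3), Add(Mul(2, V), V)) = Mul(Rational(-1, 3), Mul(3, V)) = Mul(-1, V))
Mul(Mul(Function('T')(-2), Function('j')(-5, 1)), Function('D')(-1)) = Mul(Mul(Mul(2, -2, Pow(Add(-4, -2), -1)), -6), Mul(-1, -1)) = Mul(Mul(Mul(2, -2, Pow(-6, -1)), -6), 1) = Mul(Mul(Mul(2, -2, Rational(-1, 6)), -6), 1) = Mul(Mul(Rational(2, 3), -6), 1) = Mul(-4, 1) = -4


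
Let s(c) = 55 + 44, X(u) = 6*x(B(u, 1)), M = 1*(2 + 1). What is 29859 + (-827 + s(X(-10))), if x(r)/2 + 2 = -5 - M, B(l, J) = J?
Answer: 29131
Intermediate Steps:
M = 3 (M = 1*3 = 3)
x(r) = -20 (x(r) = -4 + 2*(-5 - 1*3) = -4 + 2*(-5 - 3) = -4 + 2*(-8) = -4 - 16 = -20)
X(u) = -120 (X(u) = 6*(-20) = -120)
s(c) = 99
29859 + (-827 + s(X(-10))) = 29859 + (-827 + 99) = 29859 - 728 = 29131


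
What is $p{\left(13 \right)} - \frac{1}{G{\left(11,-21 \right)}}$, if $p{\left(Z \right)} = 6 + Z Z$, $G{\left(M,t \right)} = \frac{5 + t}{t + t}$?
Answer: $\frac{1379}{8} \approx 172.38$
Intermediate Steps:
$G{\left(M,t \right)} = \frac{5 + t}{2 t}$
$p{\left(Z \right)} = 6 + Z^{2}$
$p{\left(13 \right)} - \frac{1}{G{\left(11,-21 \right)}} = \left(6 + 13^{2}\right) - \frac{1}{\frac{1}{2} \frac{1}{-21} \left(5 - 21\right)} = \left(6 + 169\right) - \frac{1}{\frac{1}{2} \left(- \frac{1}{21}\right) \left(-16\right)} = 175 - \frac{1}{\frac{8}{21}} = 175 - \frac{21}{8} = \frac{1379}{8}$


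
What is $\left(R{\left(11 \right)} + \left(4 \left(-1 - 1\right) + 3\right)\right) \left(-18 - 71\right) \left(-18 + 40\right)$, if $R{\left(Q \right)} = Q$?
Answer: $-11748$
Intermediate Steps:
$\left(R{\left(11 \right)} + \left(4 \left(-1 - 1\right) + 3\right)\right) \left(-18 - 71\right) \left(-18 + 40\right) = \left(11 + \left(4 \left(-1 - 1\right) + 3\right)\right) \left(-18 - 71\right) \left(-18 + 40\right) = \left(11 + \left(4 \left(-2\right) + 3\right)\right) \left(\left(-89\right) 22\right) = \left(11 + \left(-8 + 3\right)\right) \left(-1958\right) = \left(11 - 5\right) \left(-1958\right) = 6 \left(-1958\right) = -11748$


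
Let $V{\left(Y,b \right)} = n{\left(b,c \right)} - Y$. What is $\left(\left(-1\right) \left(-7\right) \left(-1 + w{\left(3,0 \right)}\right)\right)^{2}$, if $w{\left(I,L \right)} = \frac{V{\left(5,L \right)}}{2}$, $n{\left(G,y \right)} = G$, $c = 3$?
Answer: $\frac{2401}{4} \approx 600.25$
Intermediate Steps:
$V{\left(Y,b \right)} = b - Y$
$w{\left(I,L \right)} = - \frac{5}{2} + \frac{L}{2}$ ($w{\left(I,L \right)} = \frac{L - 5}{2} = \left(L - 5\right) \frac{1}{2} = \left(-5 + L\right) \frac{1}{2} = - \frac{5}{2} + \frac{L}{2}$)
$\left(\left(-1\right) \left(-7\right) \left(-1 + w{\left(3,0 \right)}\right)\right)^{2} = \left(\left(-1\right) \left(-7\right) \left(-1 + \left(- \frac{5}{2} + \frac{1}{2} \cdot 0\right)\right)\right)^{2} = \left(7 \left(-1 + \left(- \frac{5}{2} + 0\right)\right)\right)^{2} = \left(7 \left(-1 - \frac{5}{2}\right)\right)^{2} = \left(7 \left(- \frac{7}{2}\right)\right)^{2} = \left(- \frac{49}{2}\right)^{2} = \frac{2401}{4}$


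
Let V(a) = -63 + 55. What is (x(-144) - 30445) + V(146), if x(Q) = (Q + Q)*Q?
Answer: 11019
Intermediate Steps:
V(a) = -8
x(Q) = 2*Q**2 (x(Q) = (2*Q)*Q = 2*Q**2)
(x(-144) - 30445) + V(146) = (2*(-144)**2 - 30445) - 8 = (2*20736 - 30445) - 8 = (41472 - 30445) - 8 = 11027 - 8 = 11019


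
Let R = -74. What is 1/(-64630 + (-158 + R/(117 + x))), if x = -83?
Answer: -17/1101433 ≈ -1.5434e-5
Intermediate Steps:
1/(-64630 + (-158 + R/(117 + x))) = 1/(-64630 + (-158 - 74/(117 - 83))) = 1/(-64630 + (-158 - 74/34)) = 1/(-64630 + (-158 - 74*1/34)) = 1/(-64630 + (-158 - 37/17)) = 1/(-64630 - 2723/17) = 1/(-1101433/17) = -17/1101433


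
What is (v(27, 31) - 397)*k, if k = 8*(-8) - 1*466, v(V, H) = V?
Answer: 196100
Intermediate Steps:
k = -530 (k = -64 - 466 = -530)
(v(27, 31) - 397)*k = (27 - 397)*(-530) = -370*(-530) = 196100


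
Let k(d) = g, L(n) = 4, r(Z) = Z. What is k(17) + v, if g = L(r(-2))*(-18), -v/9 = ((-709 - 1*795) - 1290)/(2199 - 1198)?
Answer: -4266/91 ≈ -46.879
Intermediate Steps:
v = 2286/91 (v = -9*((-709 - 1*795) - 1290)/(2199 - 1198) = -9*((-709 - 795) - 1290)/1001 = -9*(-1504 - 1290)/1001 = -(-25146)/1001 = -9*(-254/91) = 2286/91 ≈ 25.121)
g = -72 (g = 4*(-18) = -72)
k(d) = -72
k(17) + v = -72 + 2286/91 = -4266/91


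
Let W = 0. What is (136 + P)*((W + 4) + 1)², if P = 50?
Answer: 4650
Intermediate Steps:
(136 + P)*((W + 4) + 1)² = (136 + 50)*((0 + 4) + 1)² = 186*(4 + 1)² = 186*5² = 186*25 = 4650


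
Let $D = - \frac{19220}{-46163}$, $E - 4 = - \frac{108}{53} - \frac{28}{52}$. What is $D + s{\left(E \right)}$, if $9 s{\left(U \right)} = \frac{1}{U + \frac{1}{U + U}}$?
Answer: $\frac{53051069386}{110765487209} \approx 0.47895$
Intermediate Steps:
$E = \frac{981}{689}$ ($E = 4 - \left(\frac{7}{13} + \frac{108}{53}\right) = 4 - \frac{1775}{689} = \frac{981}{689} \approx 1.4238$)
$s{\left(U \right)} = \frac{1}{9 \left(U + \frac{1}{2 U}\right)}$ ($s{\left(U \right)} = \frac{1}{9 \left(U + \frac{1}{U + U}\right)} = \frac{1}{9 \left(U + \frac{1}{2 U}\right)}$)
$D = \frac{19220}{46163}$ ($D = \left(-19220\right) \left(- \frac{1}{46163}\right) = \frac{19220}{46163} \approx 0.41635$)
$D + s{\left(E \right)} = \frac{19220}{46163} + \frac{2}{9} \cdot \frac{981}{689} \frac{1}{1 + 2 \left(\frac{981}{689}\right)^{2}} = \frac{19220}{46163} + \frac{2}{9} \cdot \frac{981}{689} \frac{1}{1 + 2 \cdot \frac{962361}{474721}} = \frac{19220}{46163} + \frac{2}{9} \cdot \frac{981}{689} \frac{1}{1 + \frac{1924722}{474721}} = \frac{19220}{46163} + \frac{2}{9} \cdot \frac{981}{689} \frac{1}{\frac{2399443}{474721}} = \frac{19220}{46163} + \frac{2}{9} \cdot \frac{981}{689} \cdot \frac{474721}{2399443} = \frac{19220}{46163} + \frac{150202}{2399443} = \frac{53051069386}{110765487209}$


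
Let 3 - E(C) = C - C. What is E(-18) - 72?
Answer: -69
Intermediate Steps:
E(C) = 3 (E(C) = 3 - (C - C) = 3 - 1*0 = 3 + 0 = 3)
E(-18) - 72 = 3 - 72 = -69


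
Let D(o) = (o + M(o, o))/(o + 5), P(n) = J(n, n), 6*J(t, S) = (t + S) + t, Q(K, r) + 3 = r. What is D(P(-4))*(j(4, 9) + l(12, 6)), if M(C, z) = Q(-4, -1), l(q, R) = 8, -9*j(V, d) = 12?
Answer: -40/3 ≈ -13.333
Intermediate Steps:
Q(K, r) = -3 + r
j(V, d) = -4/3 (j(V, d) = -1/9*12 = -4/3)
J(t, S) = t/3 + S/6 (J(t, S) = ((t + S) + t)/6 = ((S + t) + t)/6 = (S + 2*t)/6 = t/3 + S/6)
M(C, z) = -4 (M(C, z) = -3 - 1 = -4)
P(n) = n/2 (P(n) = n/3 + n/6 = n/2)
D(o) = (-4 + o)/(5 + o) (D(o) = (o - 4)/(o + 5) = (-4 + o)/(5 + o))
D(P(-4))*(j(4, 9) + l(12, 6)) = ((-4 + (1/2)*(-4))/(5 + (1/2)*(-4)))*(-4/3 + 8) = ((-4 - 2)/(5 - 2))*(20/3) = (-6/3)*(20/3) = ((1/3)*(-6))*(20/3) = -2*20/3 = -40/3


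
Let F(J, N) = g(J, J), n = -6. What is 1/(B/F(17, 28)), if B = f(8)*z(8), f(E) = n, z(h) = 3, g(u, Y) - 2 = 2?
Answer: -2/9 ≈ -0.22222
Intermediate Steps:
g(u, Y) = 4 (g(u, Y) = 2 + 2 = 4)
F(J, N) = 4
f(E) = -6
B = -18 (B = -6*3 = -18)
1/(B/F(17, 28)) = 1/(-18/4) = 1/(-18*¼) = 1/(-9/2) = -2/9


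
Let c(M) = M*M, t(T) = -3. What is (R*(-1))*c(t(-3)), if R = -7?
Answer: 63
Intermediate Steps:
c(M) = M**2
(R*(-1))*c(t(-3)) = -7*(-1)*(-3)**2 = 7*9 = 63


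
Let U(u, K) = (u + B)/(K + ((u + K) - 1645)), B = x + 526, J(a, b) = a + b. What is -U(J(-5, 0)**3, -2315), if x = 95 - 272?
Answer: 7/200 ≈ 0.035000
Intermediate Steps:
x = -177
B = 349 (B = -177 + 526 = 349)
U(u, K) = (349 + u)/(-1645 + u + 2*K) (U(u, K) = (u + 349)/(K + ((u + K) - 1645)) = (349 + u)/(K + ((K + u) - 1645)) = (349 + u)/(K + (-1645 + K + u)) = (349 + u)/(-1645 + u + 2*K))
-U(J(-5, 0)**3, -2315) = -(349 + (-5 + 0)**3)/(-1645 + (-5 + 0)**3 + 2*(-2315)) = -(349 + (-5)**3)/(-1645 + (-5)**3 - 4630) = -(349 - 125)/(-1645 - 125 - 4630) = -224/(-6400) = -(-1)*224/6400 = -1*(-7/200) = 7/200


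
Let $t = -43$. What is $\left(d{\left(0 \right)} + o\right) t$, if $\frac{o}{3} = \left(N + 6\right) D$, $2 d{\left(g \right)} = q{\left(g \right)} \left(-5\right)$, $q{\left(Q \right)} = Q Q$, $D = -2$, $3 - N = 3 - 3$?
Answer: $2322$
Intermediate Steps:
$N = 3$ ($N = 3 - \left(3 - 3\right) = 3 - 0 = 3 + 0 = 3$)
$q{\left(Q \right)} = Q^{2}$
$d{\left(g \right)} = - \frac{5 g^{2}}{2}$ ($d{\left(g \right)} = \frac{g^{2} \left(-5\right)}{2} = \frac{\left(-5\right) g^{2}}{2} = - \frac{5 g^{2}}{2}$)
$o = -54$ ($o = 3 \left(3 + 6\right) \left(-2\right) = 3 \cdot 9 \left(-2\right) = 3 \left(-18\right) = -54$)
$\left(d{\left(0 \right)} + o\right) t = \left(- \frac{5 \cdot 0^{2}}{2} - 54\right) \left(-43\right) = \left(\left(- \frac{5}{2}\right) 0 - 54\right) \left(-43\right) = \left(0 - 54\right) \left(-43\right) = \left(-54\right) \left(-43\right) = 2322$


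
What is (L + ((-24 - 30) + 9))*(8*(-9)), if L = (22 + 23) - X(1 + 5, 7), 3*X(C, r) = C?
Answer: 144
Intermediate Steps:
X(C, r) = C/3
L = 43 (L = (22 + 23) - (1 + 5)/3 = 45 - 6/3 = 45 - 1*2 = 45 - 2 = 43)
(L + ((-24 - 30) + 9))*(8*(-9)) = (43 + ((-24 - 30) + 9))*(8*(-9)) = (43 + (-54 + 9))*(-72) = (43 - 45)*(-72) = -2*(-72) = 144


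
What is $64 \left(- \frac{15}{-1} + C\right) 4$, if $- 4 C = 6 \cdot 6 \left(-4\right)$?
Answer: $13056$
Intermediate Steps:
$C = 36$ ($C = - \frac{6 \cdot 6 \left(-4\right)}{4} = - \frac{36 \left(-4\right)}{4} = \left(- \frac{1}{4}\right) \left(-144\right) = 36$)
$64 \left(- \frac{15}{-1} + C\right) 4 = 64 \left(- \frac{15}{-1} + 36\right) 4 = 64 \left(\left(-15\right) \left(-1\right) + 36\right) 4 = 64 \left(15 + 36\right) 4 = 64 \cdot 51 \cdot 4 = 3264 \cdot 4 = 13056$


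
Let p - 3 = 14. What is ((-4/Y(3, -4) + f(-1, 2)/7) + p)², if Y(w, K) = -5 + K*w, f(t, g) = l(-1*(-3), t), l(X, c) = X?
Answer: 4418404/14161 ≈ 312.01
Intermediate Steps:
f(t, g) = 3 (f(t, g) = -1*(-3) = 3)
p = 17 (p = 3 + 14 = 17)
((-4/Y(3, -4) + f(-1, 2)/7) + p)² = ((-4/(-5 - 4*3) + 3/7) + 17)² = ((-4/(-5 - 12) + 3*(⅐)) + 17)² = ((-4/(-17) + 3/7) + 17)² = ((-4*(-1/17) + 3/7) + 17)² = ((4/17 + 3/7) + 17)² = (79/119 + 17)² = (2102/119)² = 4418404/14161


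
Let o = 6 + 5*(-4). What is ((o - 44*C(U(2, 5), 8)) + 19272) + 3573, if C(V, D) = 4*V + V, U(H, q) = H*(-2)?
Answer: 23711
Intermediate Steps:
U(H, q) = -2*H
C(V, D) = 5*V
o = -14 (o = 6 - 20 = -14)
((o - 44*C(U(2, 5), 8)) + 19272) + 3573 = ((-14 - 220*(-2*2)) + 19272) + 3573 = ((-14 - 220*(-4)) + 19272) + 3573 = ((-14 - 44*(-20)) + 19272) + 3573 = ((-14 + 880) + 19272) + 3573 = (866 + 19272) + 3573 = 20138 + 3573 = 23711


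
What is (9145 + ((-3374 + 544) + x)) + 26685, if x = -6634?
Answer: 26366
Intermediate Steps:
(9145 + ((-3374 + 544) + x)) + 26685 = (9145 + ((-3374 + 544) - 6634)) + 26685 = (9145 + (-2830 - 6634)) + 26685 = (9145 - 9464) + 26685 = -319 + 26685 = 26366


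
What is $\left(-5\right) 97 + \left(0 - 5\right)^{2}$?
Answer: $-460$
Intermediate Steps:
$\left(-5\right) 97 + \left(0 - 5\right)^{2} = -485 + \left(-5\right)^{2} = -485 + 25 = -460$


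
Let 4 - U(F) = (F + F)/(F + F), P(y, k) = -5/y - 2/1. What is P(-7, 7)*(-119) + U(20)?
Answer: 156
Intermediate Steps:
P(y, k) = -2 - 5/y (P(y, k) = -5/y - 2*1 = -5/y - 2 = -2 - 5/y)
U(F) = 3 (U(F) = 4 - (F + F)/(F + F) = 4 - 2*F/(2*F) = 4 - 2*F*1/(2*F) = 4 - 1*1 = 4 - 1 = 3)
P(-7, 7)*(-119) + U(20) = (-2 - 5/(-7))*(-119) + 3 = (-2 - 5*(-⅐))*(-119) + 3 = (-2 + 5/7)*(-119) + 3 = -9/7*(-119) + 3 = 153 + 3 = 156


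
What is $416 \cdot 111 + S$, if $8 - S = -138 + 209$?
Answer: $46113$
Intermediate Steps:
$S = -63$ ($S = 8 - \left(-138 + 209\right) = 8 - 71 = -63$)
$416 \cdot 111 + S = 416 \cdot 111 - 63 = 46176 - 63 = 46113$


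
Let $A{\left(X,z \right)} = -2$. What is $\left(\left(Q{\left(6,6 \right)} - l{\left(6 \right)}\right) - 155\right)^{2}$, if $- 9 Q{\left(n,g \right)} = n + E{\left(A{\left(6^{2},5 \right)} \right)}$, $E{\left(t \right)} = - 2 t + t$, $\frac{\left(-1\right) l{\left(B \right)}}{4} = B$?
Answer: $\frac{1408969}{81} \approx 17395.0$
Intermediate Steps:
$l{\left(B \right)} = - 4 B$
$E{\left(t \right)} = - t$
$Q{\left(n,g \right)} = - \frac{2}{9} - \frac{n}{9}$ ($Q{\left(n,g \right)} = - \frac{n - -2}{9} = - \frac{n + 2}{9} = - \frac{2 + n}{9} = - \frac{2}{9} - \frac{n}{9}$)
$\left(\left(Q{\left(6,6 \right)} - l{\left(6 \right)}\right) - 155\right)^{2} = \left(\left(\left(- \frac{2}{9} - \frac{2}{3}\right) - \left(-4\right) 6\right) - 155\right)^{2} = \left(\left(\left(- \frac{2}{9} - \frac{2}{3}\right) - -24\right) - 155\right)^{2} = \left(\left(- \frac{8}{9} + 24\right) - 155\right)^{2} = \left(\frac{208}{9} - 155\right)^{2} = \left(- \frac{1187}{9}\right)^{2} = \frac{1408969}{81}$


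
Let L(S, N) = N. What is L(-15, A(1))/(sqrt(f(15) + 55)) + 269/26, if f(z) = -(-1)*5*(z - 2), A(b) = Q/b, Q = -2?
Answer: 269/26 - sqrt(30)/30 ≈ 10.164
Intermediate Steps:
A(b) = -2/b
f(z) = -10 + 5*z (f(z) = -(-1)*5*(-2 + z) = -(-1)*(-10 + 5*z) = -(10 - 5*z) = -10 + 5*z)
L(-15, A(1))/(sqrt(f(15) + 55)) + 269/26 = (-2/1)/(sqrt((-10 + 5*15) + 55)) + 269/26 = (-2*1)/(sqrt((-10 + 75) + 55)) + 269*(1/26) = -2/sqrt(65 + 55) + 269/26 = -2*sqrt(30)/60 + 269/26 = -sqrt(30)/30 + 269/26 = 269/26 - sqrt(30)/30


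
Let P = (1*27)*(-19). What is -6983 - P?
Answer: -6470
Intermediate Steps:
P = -513 (P = 27*(-19) = -513)
-6983 - P = -6983 - 1*(-513) = -6983 + 513 = -6470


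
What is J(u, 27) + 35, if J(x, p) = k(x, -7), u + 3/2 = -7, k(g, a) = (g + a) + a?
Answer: 25/2 ≈ 12.500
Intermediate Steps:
k(g, a) = g + 2*a (k(g, a) = (a + g) + a = g + 2*a)
u = -17/2 (u = -3/2 - 7 = -17/2 ≈ -8.5000)
J(x, p) = -14 + x (J(x, p) = x + 2*(-7) = x - 14 = -14 + x)
J(u, 27) + 35 = (-14 - 17/2) + 35 = -45/2 + 35 = 25/2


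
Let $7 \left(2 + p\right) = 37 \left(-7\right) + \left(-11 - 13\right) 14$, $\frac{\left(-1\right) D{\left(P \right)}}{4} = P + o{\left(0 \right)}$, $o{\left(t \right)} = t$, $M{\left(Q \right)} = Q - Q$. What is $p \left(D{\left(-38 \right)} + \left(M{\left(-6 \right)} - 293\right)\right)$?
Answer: $12267$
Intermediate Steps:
$M{\left(Q \right)} = 0$
$D{\left(P \right)} = - 4 P$ ($D{\left(P \right)} = - 4 \left(P + 0\right) = - 4 P$)
$p = -87$ ($p = -2 + \frac{37 \left(-7\right) + \left(-11 - 13\right) 14}{7} = -2 + \frac{-259 - 336}{7} = -2 + \frac{1}{7} \left(-595\right) = -2 - 85 = -87$)
$p \left(D{\left(-38 \right)} + \left(M{\left(-6 \right)} - 293\right)\right) = - 87 \left(\left(-4\right) \left(-38\right) + \left(0 - 293\right)\right) = - 87 \left(152 + \left(0 - 293\right)\right) = - 87 \left(152 - 293\right) = \left(-87\right) \left(-141\right) = 12267$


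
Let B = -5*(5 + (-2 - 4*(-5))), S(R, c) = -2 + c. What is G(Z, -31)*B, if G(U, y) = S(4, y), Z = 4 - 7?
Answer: 3795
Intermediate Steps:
Z = -3
G(U, y) = -2 + y
B = -115 (B = -5*(5 + (-2 + 20)) = -5*(5 + 18) = -5*23 = -115)
G(Z, -31)*B = (-2 - 31)*(-115) = -33*(-115) = 3795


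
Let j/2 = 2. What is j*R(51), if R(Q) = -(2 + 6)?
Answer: -32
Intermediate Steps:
j = 4 (j = 2*2 = 4)
R(Q) = -8 (R(Q) = -1*8 = -8)
j*R(51) = 4*(-8) = -32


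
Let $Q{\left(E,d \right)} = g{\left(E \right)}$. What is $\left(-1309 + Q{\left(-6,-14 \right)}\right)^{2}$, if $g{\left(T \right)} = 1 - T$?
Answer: $1695204$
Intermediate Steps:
$Q{\left(E,d \right)} = 1 - E$
$\left(-1309 + Q{\left(-6,-14 \right)}\right)^{2} = \left(-1309 + \left(1 - -6\right)\right)^{2} = \left(-1309 + \left(1 + 6\right)\right)^{2} = \left(-1309 + 7\right)^{2} = \left(-1302\right)^{2} = 1695204$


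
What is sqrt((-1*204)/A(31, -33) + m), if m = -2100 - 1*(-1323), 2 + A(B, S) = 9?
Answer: 3*I*sqrt(4389)/7 ≈ 28.393*I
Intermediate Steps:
A(B, S) = 7 (A(B, S) = -2 + 9 = 7)
m = -777 (m = -2100 + 1323 = -777)
sqrt((-1*204)/A(31, -33) + m) = sqrt(-1*204/7 - 777) = sqrt(-204*1/7 - 777) = sqrt(-204/7 - 777) = sqrt(-5643/7) = 3*I*sqrt(4389)/7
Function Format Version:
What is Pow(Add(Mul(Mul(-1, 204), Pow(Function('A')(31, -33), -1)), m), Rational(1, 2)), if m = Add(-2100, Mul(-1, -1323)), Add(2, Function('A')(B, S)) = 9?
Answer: Mul(Rational(3, 7), I, Pow(4389, Rational(1, 2))) ≈ Mul(28.393, I)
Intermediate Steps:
Function('A')(B, S) = 7 (Function('A')(B, S) = Add(-2, 9) = 7)
m = -777 (m = Add(-2100, 1323) = -777)
Pow(Add(Mul(Mul(-1, 204), Pow(Function('A')(31, -33), -1)), m), Rational(1, 2)) = Pow(Add(Mul(Mul(-1, 204), Pow(7, -1)), -777), Rational(1, 2)) = Pow(Add(Mul(-204, Rational(1, 7)), -777), Rational(1, 2)) = Pow(Add(Rational(-204, 7), -777), Rational(1, 2)) = Pow(Rational(-5643, 7), Rational(1, 2)) = Mul(Rational(3, 7), I, Pow(4389, Rational(1, 2)))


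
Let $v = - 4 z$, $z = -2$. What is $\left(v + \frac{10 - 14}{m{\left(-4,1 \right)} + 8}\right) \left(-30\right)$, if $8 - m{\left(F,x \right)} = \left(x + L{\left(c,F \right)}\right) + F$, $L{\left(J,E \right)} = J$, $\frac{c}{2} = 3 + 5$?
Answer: $-200$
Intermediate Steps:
$c = 16$ ($c = 2 \left(3 + 5\right) = 2 \cdot 8 = 16$)
$m{\left(F,x \right)} = -8 - F - x$ ($m{\left(F,x \right)} = 8 - \left(\left(x + 16\right) + F\right) = 8 - \left(\left(16 + x\right) + F\right) = 8 - \left(16 + F + x\right) = -8 - F - x$)
$v = 8$ ($v = \left(-4\right) \left(-2\right) = 8$)
$\left(v + \frac{10 - 14}{m{\left(-4,1 \right)} + 8}\right) \left(-30\right) = \left(8 + \frac{10 - 14}{\left(-8 - -4 - 1\right) + 8}\right) \left(-30\right) = \left(8 - \frac{4}{\left(-8 + 4 - 1\right) + 8}\right) \left(-30\right) = \left(8 - \frac{4}{-5 + 8}\right) \left(-30\right) = \left(8 - \frac{4}{3}\right) \left(-30\right) = \frac{20}{3} \left(-30\right) = -200$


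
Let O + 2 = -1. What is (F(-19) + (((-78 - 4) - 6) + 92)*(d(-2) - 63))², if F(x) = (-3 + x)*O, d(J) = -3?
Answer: 39204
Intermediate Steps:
O = -3 (O = -2 - 1 = -3)
F(x) = 9 - 3*x (F(x) = (-3 + x)*(-3) = 9 - 3*x)
(F(-19) + (((-78 - 4) - 6) + 92)*(d(-2) - 63))² = ((9 - 3*(-19)) + (((-78 - 4) - 6) + 92)*(-3 - 63))² = ((9 + 57) + ((-82 - 6) + 92)*(-66))² = (66 + (-88 + 92)*(-66))² = (66 + 4*(-66))² = (66 - 264)² = (-198)² = 39204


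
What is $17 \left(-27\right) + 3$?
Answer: $-456$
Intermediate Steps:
$17 \left(-27\right) + 3 = -459 + 3 = -456$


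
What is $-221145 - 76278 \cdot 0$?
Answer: $-221145$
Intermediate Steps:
$-221145 - 76278 \cdot 0 = -221145 - 0 = -221145 + 0 = -221145$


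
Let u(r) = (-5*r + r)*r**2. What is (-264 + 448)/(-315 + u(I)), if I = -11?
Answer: 184/5009 ≈ 0.036734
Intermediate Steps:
u(r) = -4*r**3 (u(r) = (-4*r)*r**2 = -4*r**3)
(-264 + 448)/(-315 + u(I)) = (-264 + 448)/(-315 - 4*(-11)**3) = 184/(-315 - 4*(-1331)) = 184/(-315 + 5324) = 184/5009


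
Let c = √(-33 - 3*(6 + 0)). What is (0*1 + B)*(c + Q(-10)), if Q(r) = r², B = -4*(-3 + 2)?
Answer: 400 + 4*I*√51 ≈ 400.0 + 28.566*I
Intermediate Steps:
B = 4 (B = -4*(-1) = 4)
c = I*√51 (c = √(-33 - 3*6) = √(-33 - 18) = √(-51) = I*√51 ≈ 7.1414*I)
(0*1 + B)*(c + Q(-10)) = (0*1 + 4)*(I*√51 + (-10)²) = (0 + 4)*(I*√51 + 100) = 4*(100 + I*√51) = 400 + 4*I*√51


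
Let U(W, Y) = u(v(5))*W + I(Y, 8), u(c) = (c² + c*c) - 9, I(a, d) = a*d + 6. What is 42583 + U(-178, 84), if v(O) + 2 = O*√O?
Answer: -1061 + 7120*√5 ≈ 14860.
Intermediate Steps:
I(a, d) = 6 + a*d
v(O) = -2 + O^(3/2) (v(O) = -2 + O*√O = -2 + O^(3/2))
u(c) = -9 + 2*c² (u(c) = (c² + c²) - 9 = 2*c² - 9 = -9 + 2*c²)
U(W, Y) = 6 + 8*Y + W*(-9 + 2*(-2 + 5*√5)²) (U(W, Y) = (-9 + 2*(-2 + 5^(3/2))²)*W + (6 + Y*8) = (-9 + 2*(-2 + 5*√5)²)*W + (6 + 8*Y) = W*(-9 + 2*(-2 + 5*√5)²) + (6 + 8*Y) = 6 + 8*Y + W*(-9 + 2*(-2 + 5*√5)²))
42583 + U(-178, 84) = 42583 + (6 + 8*84 + 249*(-178) - 40*(-178)*√5) = 42583 + (6 + 672 - 44322 + 7120*√5) = 42583 + (-43644 + 7120*√5) = -1061 + 7120*√5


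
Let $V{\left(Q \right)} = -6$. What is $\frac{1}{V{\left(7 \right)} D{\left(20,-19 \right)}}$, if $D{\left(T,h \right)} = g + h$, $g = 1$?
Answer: $\frac{1}{108} \approx 0.0092593$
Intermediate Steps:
$D{\left(T,h \right)} = 1 + h$
$\frac{1}{V{\left(7 \right)} D{\left(20,-19 \right)}} = \frac{1}{\left(-6\right) \left(1 - 19\right)} = \frac{1}{\left(-6\right) \left(-18\right)} = \frac{1}{108}$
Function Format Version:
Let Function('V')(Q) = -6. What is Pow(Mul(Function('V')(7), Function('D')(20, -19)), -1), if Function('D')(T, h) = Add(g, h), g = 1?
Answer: Rational(1, 108) ≈ 0.0092593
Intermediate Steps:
Function('D')(T, h) = Add(1, h)
Pow(Mul(Function('V')(7), Function('D')(20, -19)), -1) = Pow(Mul(-6, Add(1, -19)), -1) = Pow(Mul(-6, -18), -1) = Pow(108, -1) = Rational(1, 108)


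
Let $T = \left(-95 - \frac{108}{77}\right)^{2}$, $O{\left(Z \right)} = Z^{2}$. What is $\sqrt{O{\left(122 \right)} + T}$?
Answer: $\frac{\sqrt{143348165}}{77} \approx 155.49$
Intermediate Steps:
$T = \frac{55100929}{5929}$ ($T = \left(-95 - \frac{108}{77}\right)^{2} = \left(- \frac{7423}{77}\right)^{2} = \frac{55100929}{5929} \approx 9293.5$)
$\sqrt{O{\left(122 \right)} + T} = \sqrt{122^{2} + \frac{55100929}{5929}} = \sqrt{14884 + \frac{55100929}{5929}} = \sqrt{\frac{143348165}{5929}} = \frac{\sqrt{143348165}}{77}$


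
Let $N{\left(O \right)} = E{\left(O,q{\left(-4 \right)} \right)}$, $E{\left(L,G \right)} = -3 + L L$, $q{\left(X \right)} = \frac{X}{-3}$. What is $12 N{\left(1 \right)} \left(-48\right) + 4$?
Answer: $1156$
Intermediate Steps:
$q{\left(X \right)} = - \frac{X}{3}$ ($q{\left(X \right)} = X \left(- \frac{1}{3}\right) = - \frac{X}{3}$)
$E{\left(L,G \right)} = -3 + L^{2}$
$N{\left(O \right)} = -3 + O^{2}$
$12 N{\left(1 \right)} \left(-48\right) + 4 = 12 \left(-3 + 1^{2}\right) \left(-48\right) + 4 = 12 \left(-3 + 1\right) \left(-48\right) + 4 = 12 \left(-2\right) \left(-48\right) + 4 = \left(-24\right) \left(-48\right) + 4 = 1152 + 4 = 1156$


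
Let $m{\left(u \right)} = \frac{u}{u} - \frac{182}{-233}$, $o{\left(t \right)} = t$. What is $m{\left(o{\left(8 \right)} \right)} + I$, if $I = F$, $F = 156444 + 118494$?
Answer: $\frac{64060969}{233} \approx 2.7494 \cdot 10^{5}$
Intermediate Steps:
$m{\left(u \right)} = \frac{415}{233}$ ($m{\left(u \right)} = 1 - - \frac{182}{233} = 1 + \frac{182}{233} = \frac{415}{233}$)
$F = 274938$
$I = 274938$
$m{\left(o{\left(8 \right)} \right)} + I = \frac{415}{233} + 274938 = \frac{64060969}{233}$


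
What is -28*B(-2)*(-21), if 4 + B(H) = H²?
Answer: 0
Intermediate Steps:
B(H) = -4 + H²
-28*B(-2)*(-21) = -28*(-4 + (-2)²)*(-21) = -28*(-4 + 4)*(-21) = -28*0*(-21) = 0*(-21) = 0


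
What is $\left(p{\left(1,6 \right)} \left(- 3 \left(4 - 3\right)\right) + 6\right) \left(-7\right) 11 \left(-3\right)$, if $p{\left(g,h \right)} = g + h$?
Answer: $-3465$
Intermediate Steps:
$\left(p{\left(1,6 \right)} \left(- 3 \left(4 - 3\right)\right) + 6\right) \left(-7\right) 11 \left(-3\right) = \left(\left(1 + 6\right) \left(- 3 \left(4 - 3\right)\right) + 6\right) \left(-7\right) 11 \left(-3\right) = \left(7 \left(\left(-3\right) 1\right) + 6\right) \left(-7\right) \left(-33\right) = \left(7 \left(-3\right) + 6\right) \left(-7\right) \left(-33\right) = \left(-21 + 6\right) \left(-7\right) \left(-33\right) = \left(-15\right) \left(-7\right) \left(-33\right) = 105 \left(-33\right) = -3465$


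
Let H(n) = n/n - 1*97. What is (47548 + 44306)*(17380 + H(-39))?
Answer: 1587604536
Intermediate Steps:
H(n) = -96 (H(n) = 1 - 97 = -96)
(47548 + 44306)*(17380 + H(-39)) = (47548 + 44306)*(17380 - 96) = 91854*17284 = 1587604536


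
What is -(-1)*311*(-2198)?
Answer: -683578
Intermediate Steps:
-(-1)*311*(-2198) = -(-1)*(-683578) = -1*683578 = -683578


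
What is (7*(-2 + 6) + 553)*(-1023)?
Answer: -594363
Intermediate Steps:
(7*(-2 + 6) + 553)*(-1023) = (7*4 + 553)*(-1023) = (28 + 553)*(-1023) = 581*(-1023) = -594363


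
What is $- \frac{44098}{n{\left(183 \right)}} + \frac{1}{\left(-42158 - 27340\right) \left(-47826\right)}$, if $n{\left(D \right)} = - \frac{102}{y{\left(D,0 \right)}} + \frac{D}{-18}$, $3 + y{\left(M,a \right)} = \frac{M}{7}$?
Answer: $\frac{7914965372502403}{2615839530876} \approx 3025.8$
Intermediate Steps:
$y{\left(M,a \right)} = -3 + \frac{M}{7}$
$n{\left(D \right)} = - \frac{102}{-3 + \frac{D}{7}} - \frac{D}{18}$ ($n{\left(D \right)} = - \frac{102}{-3 + \frac{D}{7}} + \frac{D}{-18} = - \frac{102}{-3 + \frac{D}{7}} + D \left(- \frac{1}{18}\right) = - \frac{102}{-3 + \frac{D}{7}} - \frac{D}{18}$)
$- \frac{44098}{n{\left(183 \right)}} + \frac{1}{\left(-42158 - 27340\right) \left(-47826\right)} = - \frac{44098}{\frac{1}{18} \frac{1}{-21 + 183} \left(-12852 - 183 \left(-21 + 183\right)\right)} + \frac{1}{\left(-42158 - 27340\right) \left(-47826\right)} = - \frac{44098}{\frac{1}{18} \cdot \frac{1}{162} \left(-12852 - 183 \cdot 162\right)} + \frac{1}{-69498} \left(- \frac{1}{47826}\right) = - \frac{44098}{\frac{1}{18} \cdot \frac{1}{162} \left(-12852 - 29646\right)} - - \frac{1}{3323811348} = - \frac{44098}{\frac{1}{18} \cdot \frac{1}{162} \left(-42498\right)} + \frac{1}{3323811348} = - \frac{44098}{- \frac{787}{54}} + \frac{1}{3323811348} = \left(-44098\right) \left(- \frac{54}{787}\right) + \frac{1}{3323811348} = \frac{2381292}{787} + \frac{1}{3323811348} = \frac{7914965372502403}{2615839530876}$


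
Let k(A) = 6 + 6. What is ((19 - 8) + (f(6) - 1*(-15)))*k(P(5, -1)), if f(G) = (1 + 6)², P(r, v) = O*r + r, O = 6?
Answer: 900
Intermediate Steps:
P(r, v) = 7*r (P(r, v) = 6*r + r = 7*r)
f(G) = 49 (f(G) = 7² = 49)
k(A) = 12
((19 - 8) + (f(6) - 1*(-15)))*k(P(5, -1)) = ((19 - 8) + (49 - 1*(-15)))*12 = (11 + (49 + 15))*12 = (11 + 64)*12 = 75*12 = 900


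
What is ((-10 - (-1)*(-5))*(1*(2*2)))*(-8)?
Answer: 480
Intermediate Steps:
((-10 - (-1)*(-5))*(1*(2*2)))*(-8) = ((-10 - 1*5)*(1*4))*(-8) = ((-10 - 5)*4)*(-8) = -15*4*(-8) = -60*(-8) = 480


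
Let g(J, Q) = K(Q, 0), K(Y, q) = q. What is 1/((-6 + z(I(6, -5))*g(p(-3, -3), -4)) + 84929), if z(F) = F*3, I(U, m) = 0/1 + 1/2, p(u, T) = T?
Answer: 1/84923 ≈ 1.1775e-5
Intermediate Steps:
g(J, Q) = 0
I(U, m) = ½ (I(U, m) = 0*1 + 1*(½) = 0 + ½ = ½)
z(F) = 3*F
1/((-6 + z(I(6, -5))*g(p(-3, -3), -4)) + 84929) = 1/((-6 + (3*(½))*0) + 84929) = 1/((-6 + (3/2)*0) + 84929) = 1/((-6 + 0) + 84929) = 1/(-6 + 84929) = 1/84923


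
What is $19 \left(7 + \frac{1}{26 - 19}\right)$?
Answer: $\frac{950}{7} \approx 135.71$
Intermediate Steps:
$19 \left(7 + \frac{1}{26 - 19}\right) = 19 \left(7 + \frac{1}{7}\right) = 19 \cdot \frac{50}{7} = \frac{950}{7}$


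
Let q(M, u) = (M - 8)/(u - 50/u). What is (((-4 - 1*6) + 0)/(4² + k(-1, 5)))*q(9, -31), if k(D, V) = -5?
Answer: 310/10021 ≈ 0.030935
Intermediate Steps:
q(M, u) = (-8 + M)/(u - 50/u)
(((-4 - 1*6) + 0)/(4² + k(-1, 5)))*q(9, -31) = (((-4 - 1*6) + 0)/(4² - 5))*(-31*(-8 + 9)/(-50 + (-31)²)) = (((-4 - 6) + 0)/(16 - 5))*(-31*1/(-50 + 961)) = ((-10 + 0)/11)*(-31*1/911) = (-10*1/11)*(-31*1/911*1) = -10/11*(-31/911) = 310/10021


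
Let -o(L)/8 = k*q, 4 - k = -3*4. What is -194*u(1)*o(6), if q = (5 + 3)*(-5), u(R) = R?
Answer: -993280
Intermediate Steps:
q = -40 (q = 8*(-5) = -40)
k = 16 (k = 4 - (-3)*4 = 4 - 1*(-12) = 4 + 12 = 16)
o(L) = 5120 (o(L) = -128*(-40) = -8*(-640) = 5120)
-194*u(1)*o(6) = -194*5120 = -993280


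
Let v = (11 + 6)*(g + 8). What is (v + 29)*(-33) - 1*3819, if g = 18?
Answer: -19362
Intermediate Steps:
v = 442 (v = (11 + 6)*(18 + 8) = 17*26 = 442)
(v + 29)*(-33) - 1*3819 = (442 + 29)*(-33) - 1*3819 = 471*(-33) - 3819 = -15543 - 3819 = -19362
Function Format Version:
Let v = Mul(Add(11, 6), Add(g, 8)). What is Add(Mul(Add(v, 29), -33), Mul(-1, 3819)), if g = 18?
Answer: -19362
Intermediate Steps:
v = 442 (v = Mul(Add(11, 6), Add(18, 8)) = Mul(17, 26) = 442)
Add(Mul(Add(v, 29), -33), Mul(-1, 3819)) = Add(Mul(Add(442, 29), -33), Mul(-1, 3819)) = Add(Mul(471, -33), -3819) = Add(-15543, -3819) = -19362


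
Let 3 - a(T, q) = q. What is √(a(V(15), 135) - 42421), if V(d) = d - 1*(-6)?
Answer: I*√42553 ≈ 206.28*I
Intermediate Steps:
V(d) = 6 + d (V(d) = d + 6 = 6 + d)
a(T, q) = 3 - q
√(a(V(15), 135) - 42421) = √((3 - 1*135) - 42421) = √((3 - 135) - 42421) = √(-132 - 42421) = √(-42553) = I*√42553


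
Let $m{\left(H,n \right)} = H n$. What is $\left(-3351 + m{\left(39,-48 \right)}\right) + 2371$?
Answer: $-2852$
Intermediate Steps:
$\left(-3351 + m{\left(39,-48 \right)}\right) + 2371 = \left(-3351 + 39 \left(-48\right)\right) + 2371 = \left(-3351 - 1872\right) + 2371 = -5223 + 2371 = -2852$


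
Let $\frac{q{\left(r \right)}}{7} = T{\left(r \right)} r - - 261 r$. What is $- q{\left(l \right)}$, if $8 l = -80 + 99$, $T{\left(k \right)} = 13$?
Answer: $- \frac{18221}{4} \approx -4555.3$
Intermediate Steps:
$l = \frac{19}{8}$ ($l = \frac{-80 + 99}{8} = \frac{1}{8} \cdot 19 = \frac{19}{8} \approx 2.375$)
$q{\left(r \right)} = 1918 r$ ($q{\left(r \right)} = 7 \left(13 r - - 261 r\right) = 7 \left(13 r + 261 r\right) = 7 \cdot 274 r = 1918 r$)
$- q{\left(l \right)} = - \frac{1918 \cdot 19}{8} = \left(-1\right) \frac{18221}{4} = - \frac{18221}{4}$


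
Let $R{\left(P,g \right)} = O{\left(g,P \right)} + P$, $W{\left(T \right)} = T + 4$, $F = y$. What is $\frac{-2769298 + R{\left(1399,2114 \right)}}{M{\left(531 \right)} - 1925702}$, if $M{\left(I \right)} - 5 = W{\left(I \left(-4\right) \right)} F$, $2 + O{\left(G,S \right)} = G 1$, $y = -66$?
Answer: $\frac{921929}{595259} \approx 1.5488$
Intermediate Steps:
$F = -66$
$O{\left(G,S \right)} = -2 + G$ ($O{\left(G,S \right)} = -2 + G 1 = -2 + G$)
$W{\left(T \right)} = 4 + T$
$M{\left(I \right)} = -259 + 264 I$ ($M{\left(I \right)} = 5 + \left(4 + I \left(-4\right)\right) \left(-66\right) = 5 + \left(4 - 4 I\right) \left(-66\right) = 5 + \left(-264 + 264 I\right) = -259 + 264 I$)
$R{\left(P,g \right)} = -2 + P + g$ ($R{\left(P,g \right)} = \left(-2 + g\right) + P = -2 + P + g$)
$\frac{-2769298 + R{\left(1399,2114 \right)}}{M{\left(531 \right)} - 1925702} = \frac{-2769298 + \left(-2 + 1399 + 2114\right)}{\left(-259 + 264 \cdot 531\right) - 1925702} = \frac{-2769298 + 3511}{\left(-259 + 140184\right) - 1925702} = - \frac{2765787}{139925 - 1925702} = - \frac{2765787}{-1785777} = \left(-2765787\right) \left(- \frac{1}{1785777}\right) = \frac{921929}{595259}$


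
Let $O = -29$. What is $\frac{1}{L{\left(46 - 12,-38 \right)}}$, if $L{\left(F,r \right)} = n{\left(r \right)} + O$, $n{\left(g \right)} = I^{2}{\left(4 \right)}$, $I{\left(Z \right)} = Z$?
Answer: $- \frac{1}{13} \approx -0.076923$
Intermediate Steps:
$n{\left(g \right)} = 16$ ($n{\left(g \right)} = 4^{2} = 16$)
$L{\left(F,r \right)} = -13$ ($L{\left(F,r \right)} = 16 - 29 = -13$)
$\frac{1}{L{\left(46 - 12,-38 \right)}} = \frac{1}{-13} = - \frac{1}{13}$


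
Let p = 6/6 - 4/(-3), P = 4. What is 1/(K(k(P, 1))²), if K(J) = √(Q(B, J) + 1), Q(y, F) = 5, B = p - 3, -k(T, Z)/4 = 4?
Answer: ⅙ ≈ 0.16667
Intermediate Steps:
p = 7/3 (p = 6*(⅙) - 4*(-⅓) = 1 + 4/3 = 7/3 ≈ 2.3333)
k(T, Z) = -16 (k(T, Z) = -4*4 = -16)
B = -⅔ (B = 7/3 - 3 = -⅔ ≈ -0.66667)
K(J) = √6 (K(J) = √(5 + 1) = √6)
1/(K(k(P, 1))²) = 1/((√6)²) = 1/6 = ⅙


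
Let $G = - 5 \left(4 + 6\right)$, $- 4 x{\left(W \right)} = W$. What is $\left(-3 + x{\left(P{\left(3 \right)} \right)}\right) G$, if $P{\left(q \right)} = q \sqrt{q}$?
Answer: $150 + \frac{75 \sqrt{3}}{2} \approx 214.95$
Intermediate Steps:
$P{\left(q \right)} = q^{\frac{3}{2}}$
$x{\left(W \right)} = - \frac{W}{4}$
$G = -50$ ($G = \left(-5\right) 10 = -50$)
$\left(-3 + x{\left(P{\left(3 \right)} \right)}\right) G = \left(-3 - \frac{3^{\frac{3}{2}}}{4}\right) \left(-50\right) = \left(-3 - \frac{3 \sqrt{3}}{4}\right) \left(-50\right) = 150 + \frac{75 \sqrt{3}}{2}$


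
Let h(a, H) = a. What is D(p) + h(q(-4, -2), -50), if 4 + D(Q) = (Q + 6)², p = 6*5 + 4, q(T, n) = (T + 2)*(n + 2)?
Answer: 1596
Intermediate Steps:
q(T, n) = (2 + T)*(2 + n)
p = 34 (p = 30 + 4 = 34)
D(Q) = -4 + (6 + Q)² (D(Q) = -4 + (Q + 6)² = -4 + (6 + Q)²)
D(p) + h(q(-4, -2), -50) = (-4 + (6 + 34)²) + (4 + 2*(-4) + 2*(-2) - 4*(-2)) = (-4 + 40²) + (4 - 8 - 4 + 8) = (-4 + 1600) + 0 = 1596 + 0 = 1596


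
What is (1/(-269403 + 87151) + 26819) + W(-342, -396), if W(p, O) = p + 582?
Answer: 4931556867/182252 ≈ 27059.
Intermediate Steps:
W(p, O) = 582 + p
(1/(-269403 + 87151) + 26819) + W(-342, -396) = (1/(-269403 + 87151) + 26819) + (582 - 342) = (1/(-182252) + 26819) + 240 = (-1/182252 + 26819) + 240 = 4887816387/182252 + 240 = 4931556867/182252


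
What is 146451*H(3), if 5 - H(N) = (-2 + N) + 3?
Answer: 146451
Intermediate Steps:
H(N) = 4 - N (H(N) = 5 - ((-2 + N) + 3) = 5 - (1 + N) = 5 + (-1 - N) = 4 - N)
146451*H(3) = 146451*(4 - 1*3) = 146451*(4 - 3) = 146451*1 = 146451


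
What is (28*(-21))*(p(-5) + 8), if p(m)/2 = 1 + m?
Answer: 0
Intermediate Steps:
p(m) = 2 + 2*m (p(m) = 2*(1 + m) = 2 + 2*m)
(28*(-21))*(p(-5) + 8) = (28*(-21))*((2 + 2*(-5)) + 8) = -588*((2 - 10) + 8) = -588*(-8 + 8) = -588*0 = 0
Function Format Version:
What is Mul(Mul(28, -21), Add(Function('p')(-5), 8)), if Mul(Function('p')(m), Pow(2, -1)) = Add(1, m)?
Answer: 0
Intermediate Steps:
Function('p')(m) = Add(2, Mul(2, m)) (Function('p')(m) = Mul(2, Add(1, m)) = Add(2, Mul(2, m)))
Mul(Mul(28, -21), Add(Function('p')(-5), 8)) = Mul(Mul(28, -21), Add(Add(2, Mul(2, -5)), 8)) = Mul(-588, Add(Add(2, -10), 8)) = Mul(-588, Add(-8, 8)) = Mul(-588, 0) = 0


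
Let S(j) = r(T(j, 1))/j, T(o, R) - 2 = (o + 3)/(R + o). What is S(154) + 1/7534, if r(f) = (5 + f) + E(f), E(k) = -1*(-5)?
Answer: 3804987/44959145 ≈ 0.084632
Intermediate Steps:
E(k) = 5
T(o, R) = 2 + (3 + o)/(R + o) (T(o, R) = 2 + (o + 3)/(R + o) = 2 + (3 + o)/(R + o))
r(f) = 10 + f (r(f) = (5 + f) + 5 = 10 + f)
S(j) = (10 + (5 + 3*j)/(1 + j))/j (S(j) = (10 + (3 + 2*1 + 3*j)/(1 + j))/j = (10 + (3 + 2 + 3*j)/(1 + j))/j = (10 + (5 + 3*j)/(1 + j))/j)
S(154) + 1/7534 = (15 + 13*154)/(154*(1 + 154)) + 1/7534 = (1/154)*(15 + 2002)/155 + 1/7534 = (1/154)*(1/155)*2017 + 1/7534 = 2017/23870 + 1/7534 = 3804987/44959145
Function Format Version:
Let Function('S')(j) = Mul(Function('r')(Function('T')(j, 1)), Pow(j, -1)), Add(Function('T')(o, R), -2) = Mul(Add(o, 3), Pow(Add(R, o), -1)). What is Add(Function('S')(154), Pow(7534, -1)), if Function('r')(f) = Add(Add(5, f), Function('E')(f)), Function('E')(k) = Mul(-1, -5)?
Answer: Rational(3804987, 44959145) ≈ 0.084632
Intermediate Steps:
Function('E')(k) = 5
Function('T')(o, R) = Add(2, Mul(Pow(Add(R, o), -1), Add(3, o))) (Function('T')(o, R) = Add(2, Mul(Add(o, 3), Pow(Add(R, o), -1))) = Add(2, Mul(Add(3, o), Pow(Add(R, o), -1))) = Add(2, Mul(Pow(Add(R, o), -1), Add(3, o))))
Function('r')(f) = Add(10, f) (Function('r')(f) = Add(Add(5, f), 5) = Add(10, f))
Function('S')(j) = Mul(Pow(j, -1), Add(10, Mul(Pow(Add(1, j), -1), Add(5, Mul(3, j))))) (Function('S')(j) = Mul(Add(10, Mul(Pow(Add(1, j), -1), Add(3, Mul(2, 1), Mul(3, j)))), Pow(j, -1)) = Mul(Add(10, Mul(Pow(Add(1, j), -1), Add(3, 2, Mul(3, j)))), Pow(j, -1)) = Mul(Add(10, Mul(Pow(Add(1, j), -1), Add(5, Mul(3, j)))), Pow(j, -1)) = Mul(Pow(j, -1), Add(10, Mul(Pow(Add(1, j), -1), Add(5, Mul(3, j))))))
Add(Function('S')(154), Pow(7534, -1)) = Add(Mul(Pow(154, -1), Pow(Add(1, 154), -1), Add(15, Mul(13, 154))), Pow(7534, -1)) = Add(Mul(Rational(1, 154), Pow(155, -1), Add(15, 2002)), Rational(1, 7534)) = Add(Mul(Rational(1, 154), Rational(1, 155), 2017), Rational(1, 7534)) = Add(Rational(2017, 23870), Rational(1, 7534)) = Rational(3804987, 44959145)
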